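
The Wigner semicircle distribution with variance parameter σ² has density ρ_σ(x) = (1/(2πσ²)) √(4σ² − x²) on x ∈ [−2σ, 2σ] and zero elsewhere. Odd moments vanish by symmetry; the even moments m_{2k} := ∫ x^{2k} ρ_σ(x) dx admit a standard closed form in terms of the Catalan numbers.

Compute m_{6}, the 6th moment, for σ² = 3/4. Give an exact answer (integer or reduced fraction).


By the scaled semicircle moment identity, m_{2k} = σ^{2k} · C_k with k = 3.
C_3 = (1/(k+1)) · C(2k, k) = (1/4) · C(6, 3) = (1/4) · 20 = 5.
σ^{2k} = (σ²)^k = (3/4)^3 = 27/64.

Therefore m_{6} = σ^{6} · C_3 = (27/64) · 5 = 135/64.


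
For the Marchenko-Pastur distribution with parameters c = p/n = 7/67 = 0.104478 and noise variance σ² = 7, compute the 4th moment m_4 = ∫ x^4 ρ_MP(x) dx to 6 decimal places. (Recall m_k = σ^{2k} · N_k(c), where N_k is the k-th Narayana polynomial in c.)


E[X⁴] = σ⁸ (1 + 6c + 6c² + c³) (fourth MP moment). With σ² = 7 (so σ⁸ = 2401) and c = 7/67 = 0.104478: E[X⁴] = 2401 · (1 + 6·0.104478 + 6·(0.104478)² + (0.104478)³) = 2401 · 1.693500.

So E[X^4] = 4066.092378.


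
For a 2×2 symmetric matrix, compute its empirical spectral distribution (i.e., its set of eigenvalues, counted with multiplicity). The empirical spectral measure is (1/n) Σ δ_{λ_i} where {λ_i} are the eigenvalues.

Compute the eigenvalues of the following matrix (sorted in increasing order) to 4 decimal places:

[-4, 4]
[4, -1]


Since M is real symmetric, both eigenvalues are real; they are the roots of det(λI − M) = λ² − (tr M) λ + det M.
tr M = -4 + (-1) = -5.
det M = (-4)·(-1) − 4² = 4 − 16 = -12.
Characteristic polynomial: λ² + 5λ − 12 = 0.
Discriminant Δ = (tr M)² − 4·det M = 25 − (-48) = 73; √Δ = 8.544004.
λ = (tr M ± √Δ)/2 = (-5 ± 8.544004)/2, giving (tr M − √Δ)/2 = -6.7720 and (tr M + √Δ)/2 = 1.7720.

Eigenvalues sorted in increasing order: [-6.7720, 1.7720].


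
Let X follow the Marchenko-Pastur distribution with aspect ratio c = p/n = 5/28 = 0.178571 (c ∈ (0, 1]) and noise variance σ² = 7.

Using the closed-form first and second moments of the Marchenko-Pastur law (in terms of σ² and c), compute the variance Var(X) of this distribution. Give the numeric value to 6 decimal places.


Recall the MP moments m_1 = E[X] = σ² and m_2 = E[X²] = σ⁴ (1 + c).
m_1 = E[X] = σ² = 7, so m_1² = 49.
m_2 = E[X²] = σ⁴ (1 + c) = 49 · (1 + 0.178571) = 49 · 1.178571 = 57.750000.
(Note m_2 − m_1² simplifies to c · σ⁴ = 0.178571 · 49.)

Var(X) = m_2 − m_1² = 57.750000 − 49 = 8.750000.


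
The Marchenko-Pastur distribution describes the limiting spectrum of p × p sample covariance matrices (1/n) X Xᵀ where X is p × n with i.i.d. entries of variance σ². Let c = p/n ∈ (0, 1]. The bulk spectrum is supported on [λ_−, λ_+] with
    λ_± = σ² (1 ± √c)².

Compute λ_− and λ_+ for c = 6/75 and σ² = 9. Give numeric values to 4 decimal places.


c = 6/75 = 0.080000; √c = 0.282843.
λ_− = σ² (1 − √c)² = 9 · (1 − 0.282843)² = 9 · (0.717157)² = 4.628831.
λ_+ = σ² (1 + √c)² = 9 · (1 + 0.282843)² = 9 · (1.282843)² = 14.811169.

Rounded to 4 decimal places: λ_− ≈ 4.6288, λ_+ ≈ 14.8112.


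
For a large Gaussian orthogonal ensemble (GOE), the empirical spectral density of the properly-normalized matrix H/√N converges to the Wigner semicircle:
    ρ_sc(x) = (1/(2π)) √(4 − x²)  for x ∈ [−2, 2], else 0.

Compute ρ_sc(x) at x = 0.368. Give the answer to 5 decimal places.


ρ_sc(x) = (1/(2π)) √(4 − x²). With x = 0.368:
  4 − x² = 4 − (0.368)² = 4 − 0.135424 = 3.864576.
  √(4 − x²) = 1.965852.
  1/(2π) = 0.159155.
  ρ_sc(0.368) = 0.159155 · 1.965852 = 0.312875.

Rounded to 5 decimal places: ρ_sc(0.368) ≈ 0.31288.


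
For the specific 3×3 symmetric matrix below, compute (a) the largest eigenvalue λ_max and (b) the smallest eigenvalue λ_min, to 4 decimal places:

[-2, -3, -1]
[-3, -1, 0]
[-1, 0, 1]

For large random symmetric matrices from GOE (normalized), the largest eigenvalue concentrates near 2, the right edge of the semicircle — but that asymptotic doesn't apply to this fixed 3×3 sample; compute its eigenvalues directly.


Since M is real symmetric, all three eigenvalues are real; they are the roots of det(λI − M) = λ³ − (tr M) λ² + s λ − det M, where s is the sum of the principal 2×2 minors.
tr M = -2 + (-1) + 1 = -2.
s = ((-2)·(-1) − (-3)²) + ((-2)·1 − (-1)²) + ((-1)·1 − 0²) = -7 + (-3) + (-1) = -11.
det M (expand along row 1) = (-2)·(-1) − (-3)·(-3) + (-1)·(-1) = -6.
Characteristic polynomial: λ³ + 2λ² − 11λ + 6 = 0.
Substitute λ = y + (tr M)/3 = y − 0.666667 to remove the quadratic term: y³ + p·y + q = 0 with p = s − (tr M)²/3 = -12.333333 and q = −2(tr M)³/27 + (tr M)·s/3 − det M = 13.925926.
Three real roots ⇒ use the trigonometric (Viète) form: r = 2√(−p/3) = 4.055175, φ = arccos(3q/(p·r)) = arccos(-0.835325) = 2.559519 rad.
y_k = r·cos(φ/3 − 2πk/3) for k = 0, 1, 2 gives y = 2.666667, 1.312418, -3.979085.
λ_k = y_k − 0.666667 gives λ = 2.0000, 0.6458, -4.6458 (check: the sum is -2.0000 = tr M).

Hence λ_max = 2.0000 and λ_min = -4.6458.


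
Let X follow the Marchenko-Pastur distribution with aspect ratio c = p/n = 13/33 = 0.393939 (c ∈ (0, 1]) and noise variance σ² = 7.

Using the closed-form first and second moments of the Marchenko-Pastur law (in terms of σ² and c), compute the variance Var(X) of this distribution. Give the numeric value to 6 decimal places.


Recall the MP moments m_1 = E[X] = σ² and m_2 = E[X²] = σ⁴ (1 + c).
m_1 = E[X] = σ² = 7, so m_1² = 49.
m_2 = E[X²] = σ⁴ (1 + c) = 49 · (1 + 0.393939) = 49 · 1.393939 = 68.303030.
(Note m_2 − m_1² simplifies to c · σ⁴ = 0.393939 · 49.)

Var(X) = m_2 − m_1² = 68.303030 − 49 = 19.303030.


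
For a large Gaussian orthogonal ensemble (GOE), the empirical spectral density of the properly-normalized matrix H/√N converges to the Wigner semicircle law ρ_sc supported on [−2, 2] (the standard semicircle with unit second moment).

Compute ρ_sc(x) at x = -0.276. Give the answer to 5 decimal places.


ρ_sc(x) = (1/(2π)) √(4 − x²). With x = -0.276:
  4 − x² = 4 − (-0.276)² = 4 − 0.076176 = 3.923824.
  √(4 − x²) = 1.980864.
  1/(2π) = 0.159155.
  ρ_sc(-0.276) = 0.159155 · 1.980864 = 0.315264.

Rounded to 5 decimal places: ρ_sc(-0.276) ≈ 0.31526.


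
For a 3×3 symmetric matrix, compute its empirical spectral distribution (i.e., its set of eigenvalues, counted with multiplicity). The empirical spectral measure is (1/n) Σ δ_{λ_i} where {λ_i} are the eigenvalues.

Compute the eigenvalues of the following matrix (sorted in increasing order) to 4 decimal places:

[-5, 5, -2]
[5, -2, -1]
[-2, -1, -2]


Since M is real symmetric, all three eigenvalues are real; they are the roots of det(λI − M) = λ³ − (tr M) λ² + s λ − det M, where s is the sum of the principal 2×2 minors.
tr M = -5 + (-2) + (-2) = -9.
s = ((-5)·(-2) − 5²) + ((-5)·(-2) − (-2)²) + ((-2)·(-2) − (-1)²) = -15 + 6 + 3 = -6.
det M (expand along row 1) = (-5)·3 − 5·(-12) + (-2)·(-9) = 63.
Characteristic polynomial: λ³ + 9λ² − 6λ − 63 = 0.
Substitute λ = y + (tr M)/3 = y − 3.000000 to remove the quadratic term: y³ + p·y + q = 0 with p = s − (tr M)²/3 = -33.000000 and q = −2(tr M)³/27 + (tr M)·s/3 − det M = 9.000000.
Three real roots ⇒ use the trigonometric (Viète) form: r = 2√(−p/3) = 6.633250, φ = arccos(3q/(p·r)) = arccos(-0.123346) = 1.694457 rad.
y_k = r·cos(φ/3 − 2πk/3) for k = 0, 1, 2 gives y = 5.603010, 0.273346, -5.876356.
λ_k = y_k − 3.000000 gives λ = 2.6030, -2.7267, -8.8764 (check: the sum is -9.0000 = tr M).

Eigenvalues sorted in increasing order: [-8.8764, -2.7267, 2.6030].


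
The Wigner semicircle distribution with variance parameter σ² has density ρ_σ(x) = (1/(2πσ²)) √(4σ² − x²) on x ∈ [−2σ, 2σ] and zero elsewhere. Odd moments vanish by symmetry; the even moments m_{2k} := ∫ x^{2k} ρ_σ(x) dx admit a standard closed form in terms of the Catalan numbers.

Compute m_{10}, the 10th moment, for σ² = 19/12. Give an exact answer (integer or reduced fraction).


By the scaled semicircle moment identity, m_{2k} = σ^{2k} · C_k with k = 5.
C_5 = (1/(k+1)) · C(2k, k) = (1/6) · C(10, 5) = (1/6) · 252 = 42.
σ^{2k} = (σ²)^k = (19/12)^5 = 2476099/248832.

Therefore m_{10} = σ^{10} · C_5 = (2476099/248832) · 42 = 17332693/41472.


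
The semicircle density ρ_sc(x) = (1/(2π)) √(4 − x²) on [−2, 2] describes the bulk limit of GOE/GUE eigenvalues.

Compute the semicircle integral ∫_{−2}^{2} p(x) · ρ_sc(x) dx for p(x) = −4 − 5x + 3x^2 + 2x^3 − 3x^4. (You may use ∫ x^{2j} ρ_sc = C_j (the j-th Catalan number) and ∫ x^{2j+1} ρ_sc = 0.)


Write p(x) = Σ a_i x^i, split into monomials and integrate each against ρ_sc separately.
Using ∫ x^{2j} ρ_sc = C_j = (1/(j+1)) C(2j, j) (Catalan numbers) and ∫ x^{2j+1} ρ_sc = 0 (odd monomials vanish by symmetry):
  i = 0 (even): a_0 · C_{0} = -4 · 1 = -4
  i = 1 (odd): ∫ x^1 ρ_sc = 0 (vanishes)
  i = 2 (even): a_2 · C_{1} = 3 · 1 = 3
  i = 3 (odd): ∫ x^3 ρ_sc = 0 (vanishes)
  i = 4 (even): a_4 · C_{2} = -3 · 2 = -6

Summing the contributions: ∫_{−2}^{2} p(x) ρ_sc(x) dx = (-4) + 3 + (-6) = -7.


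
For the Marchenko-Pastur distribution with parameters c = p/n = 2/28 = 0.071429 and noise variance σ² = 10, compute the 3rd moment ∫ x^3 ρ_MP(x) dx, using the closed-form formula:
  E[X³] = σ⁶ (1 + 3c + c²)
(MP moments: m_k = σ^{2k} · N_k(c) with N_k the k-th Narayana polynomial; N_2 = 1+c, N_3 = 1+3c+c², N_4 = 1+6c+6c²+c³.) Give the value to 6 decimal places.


E[X³] = σ⁶ (1 + 3c + c²) (third MP moment). With σ² = 10 (so σ⁶ = 1000) and c = 2/28 = 0.071429: E[X³] = 1000 · (1 + 3·0.071429 + (0.071429)²) = 1000 · 1.219388.

So E[X^3] = 1219.387755.


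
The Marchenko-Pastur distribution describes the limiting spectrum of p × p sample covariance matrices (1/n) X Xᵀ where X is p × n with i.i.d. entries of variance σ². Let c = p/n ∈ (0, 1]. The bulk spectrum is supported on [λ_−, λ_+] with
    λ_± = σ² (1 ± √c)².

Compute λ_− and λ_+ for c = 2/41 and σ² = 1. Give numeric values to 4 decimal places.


c = 2/41 = 0.048780; √c = 0.220863.
λ_− = σ² (1 − √c)² = 1 · (1 − 0.220863)² = 1 · (0.779137)² = 0.607054.
λ_+ = σ² (1 + √c)² = 1 · (1 + 0.220863)² = 1 · (1.220863)² = 1.490507.

Rounded to 4 decimal places: λ_− ≈ 0.6071, λ_+ ≈ 1.4905.


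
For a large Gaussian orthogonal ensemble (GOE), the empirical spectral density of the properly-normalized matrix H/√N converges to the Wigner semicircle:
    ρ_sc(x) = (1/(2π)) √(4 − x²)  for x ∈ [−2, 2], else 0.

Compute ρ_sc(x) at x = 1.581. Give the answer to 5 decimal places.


ρ_sc(x) = (1/(2π)) √(4 − x²). With x = 1.581:
  4 − x² = 4 − (1.581)² = 4 − 2.499561 = 1.500439.
  √(4 − x²) = 1.224924.
  1/(2π) = 0.159155.
  ρ_sc(1.581) = 0.159155 · 1.224924 = 0.194953.

Rounded to 5 decimal places: ρ_sc(1.581) ≈ 0.19495.


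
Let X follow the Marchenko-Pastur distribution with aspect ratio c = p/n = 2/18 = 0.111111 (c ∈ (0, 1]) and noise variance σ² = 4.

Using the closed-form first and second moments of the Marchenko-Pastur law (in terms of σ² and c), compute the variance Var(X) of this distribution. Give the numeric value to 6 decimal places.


Recall the MP moments m_1 = E[X] = σ² and m_2 = E[X²] = σ⁴ (1 + c).
m_1 = E[X] = σ² = 4, so m_1² = 16.
m_2 = E[X²] = σ⁴ (1 + c) = 16 · (1 + 0.111111) = 16 · 1.111111 = 17.777778.
(Note m_2 − m_1² simplifies to c · σ⁴ = 0.111111 · 16.)

Var(X) = m_2 − m_1² = 17.777778 − 16 = 1.777778.


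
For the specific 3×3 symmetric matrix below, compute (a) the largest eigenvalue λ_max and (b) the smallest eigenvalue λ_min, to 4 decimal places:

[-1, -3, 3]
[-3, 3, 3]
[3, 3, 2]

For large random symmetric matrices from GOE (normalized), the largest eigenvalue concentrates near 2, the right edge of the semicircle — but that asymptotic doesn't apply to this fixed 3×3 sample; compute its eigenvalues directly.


Since M is real symmetric, all three eigenvalues are real; they are the roots of det(λI − M) = λ³ − (tr M) λ² + s λ − det M, where s is the sum of the principal 2×2 minors.
tr M = -1 + 3 + 2 = 4.
s = ((-1)·3 − (-3)²) + ((-1)·2 − 3²) + (3·2 − 3²) = -12 + (-11) + (-3) = -26.
det M (expand along row 1) = (-1)·(-3) − (-3)·(-15) + 3·(-18) = -96.
Characteristic polynomial: λ³ − 4λ² − 26λ + 96 = 0.
Substitute λ = y + (tr M)/3 = y + 1.333333 to remove the quadratic term: y³ + p·y + q = 0 with p = s − (tr M)²/3 = -31.333333 and q = −2(tr M)³/27 + (tr M)·s/3 − det M = 56.592593.
Three real roots ⇒ use the trigonometric (Viète) form: r = 2√(−p/3) = 6.463573, φ = arccos(3q/(p·r)) = arccos(-0.838304) = 2.564961 rad.
y_k = r·cos(φ/3 − 2πk/3) for k = 0, 1, 2 gives y = 4.241579, 2.102963, -6.344542.
λ_k = y_k + 1.333333 gives λ = 5.5749, 3.4363, -5.0112 (check: the sum is 4.0000 = tr M).

Hence λ_max = 5.5749 and λ_min = -5.0112.


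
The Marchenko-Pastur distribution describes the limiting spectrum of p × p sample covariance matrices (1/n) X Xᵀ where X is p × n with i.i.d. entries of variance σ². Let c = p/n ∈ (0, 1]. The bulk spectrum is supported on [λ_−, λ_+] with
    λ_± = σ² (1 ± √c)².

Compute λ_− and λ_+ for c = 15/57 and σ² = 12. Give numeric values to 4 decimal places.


c = 15/57 = 0.263158; √c = 0.512989.
λ_− = σ² (1 − √c)² = 12 · (1 − 0.512989)² = 12 · (0.487011)² = 2.846155.
λ_+ = σ² (1 + √c)² = 12 · (1 + 0.512989)² = 12 · (1.512989)² = 27.469635.

Rounded to 4 decimal places: λ_− ≈ 2.8462, λ_+ ≈ 27.4696.


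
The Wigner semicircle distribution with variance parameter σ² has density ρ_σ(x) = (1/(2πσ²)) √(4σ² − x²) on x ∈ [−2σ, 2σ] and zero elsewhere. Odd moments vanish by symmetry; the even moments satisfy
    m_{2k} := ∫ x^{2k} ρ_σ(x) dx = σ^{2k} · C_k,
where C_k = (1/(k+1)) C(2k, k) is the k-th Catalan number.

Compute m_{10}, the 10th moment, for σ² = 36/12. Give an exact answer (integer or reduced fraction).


By the scaled semicircle moment identity, m_{2k} = σ^{2k} · C_k with k = 5.
C_5 = (1/(k+1)) · C(2k, k) = (1/6) · C(10, 5) = (1/6) · 252 = 42.
σ^{2k} = (σ²)^k = (36/12)^5 = 243.

Therefore m_{10} = σ^{10} · C_5 = 243 · 42 = 10206.


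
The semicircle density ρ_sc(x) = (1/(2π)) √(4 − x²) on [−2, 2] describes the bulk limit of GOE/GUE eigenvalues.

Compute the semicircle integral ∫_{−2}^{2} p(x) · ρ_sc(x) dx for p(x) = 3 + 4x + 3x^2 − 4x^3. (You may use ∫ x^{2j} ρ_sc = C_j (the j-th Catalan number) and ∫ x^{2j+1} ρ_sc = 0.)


Write p(x) = Σ a_i x^i, split into monomials and integrate each against ρ_sc separately.
Using ∫ x^{2j} ρ_sc = C_j = (1/(j+1)) C(2j, j) (Catalan numbers) and ∫ x^{2j+1} ρ_sc = 0 (odd monomials vanish by symmetry):
  i = 0 (even): a_0 · C_{0} = 3 · 1 = 3
  i = 1 (odd): ∫ x^1 ρ_sc = 0 (vanishes)
  i = 2 (even): a_2 · C_{1} = 3 · 1 = 3
  i = 3 (odd): ∫ x^3 ρ_sc = 0 (vanishes)

Summing the contributions: ∫_{−2}^{2} p(x) ρ_sc(x) dx = 3 + 3 = 6.


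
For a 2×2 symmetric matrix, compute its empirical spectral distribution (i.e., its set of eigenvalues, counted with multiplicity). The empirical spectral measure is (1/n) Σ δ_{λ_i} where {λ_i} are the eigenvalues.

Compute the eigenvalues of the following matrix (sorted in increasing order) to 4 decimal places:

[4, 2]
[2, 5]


Since M is real symmetric, both eigenvalues are real; they are the roots of det(λI − M) = λ² − (tr M) λ + det M.
tr M = 4 + 5 = 9.
det M = 4·5 − 2² = 20 − 4 = 16.
Characteristic polynomial: λ² − 9λ + 16 = 0.
Discriminant Δ = (tr M)² − 4·det M = 81 − 64 = 17; √Δ = 4.123106.
λ = (tr M ± √Δ)/2 = (9 ± 4.123106)/2, giving (tr M − √Δ)/2 = 2.4384 and (tr M + √Δ)/2 = 6.5616.

Eigenvalues sorted in increasing order: [2.4384, 6.5616].


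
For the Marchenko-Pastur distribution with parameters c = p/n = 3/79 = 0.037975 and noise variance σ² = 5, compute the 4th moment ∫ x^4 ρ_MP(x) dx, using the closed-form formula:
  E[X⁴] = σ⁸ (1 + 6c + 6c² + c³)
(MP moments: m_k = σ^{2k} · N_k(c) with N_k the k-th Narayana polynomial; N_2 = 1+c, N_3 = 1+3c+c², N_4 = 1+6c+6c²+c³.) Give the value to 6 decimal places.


E[X⁴] = σ⁸ (1 + 6c + 6c² + c³) (fourth MP moment). With σ² = 5 (so σ⁸ = 625) and c = 3/79 = 0.037975: E[X⁴] = 625 · (1 + 6·0.037975 + 6·(0.037975)² + (0.037975)³) = 625 · 1.236555.

So E[X^4] = 772.847077.


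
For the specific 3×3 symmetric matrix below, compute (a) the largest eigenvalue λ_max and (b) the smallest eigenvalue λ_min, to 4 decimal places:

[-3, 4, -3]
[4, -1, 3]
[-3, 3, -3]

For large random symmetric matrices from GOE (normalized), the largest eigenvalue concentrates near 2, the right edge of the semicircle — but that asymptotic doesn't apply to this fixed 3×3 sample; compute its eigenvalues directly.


Since M is real symmetric, all three eigenvalues are real; they are the roots of det(λI − M) = λ³ − (tr M) λ² + s λ − det M, where s is the sum of the principal 2×2 minors.
tr M = -3 + (-1) + (-3) = -7.
s = ((-3)·(-1) − 4²) + ((-3)·(-3) − (-3)²) + ((-1)·(-3) − 3²) = -13 + 0 + (-6) = -19.
det M (expand along row 1) = (-3)·(-6) − 4·(-3) + (-3)·9 = 3.
Characteristic polynomial: λ³ + 7λ² − 19λ − 3 = 0.
Substitute λ = y + (tr M)/3 = y − 2.333333 to remove the quadratic term: y³ + p·y + q = 0 with p = s − (tr M)²/3 = -35.333333 and q = −2(tr M)³/27 + (tr M)·s/3 − det M = 66.740741.
Three real roots ⇒ use the trigonometric (Viète) form: r = 2√(−p/3) = 6.863753, φ = arccos(3q/(p·r)) = arccos(-0.825593) = 2.542049 rad.
y_k = r·cos(φ/3 − 2πk/3) for k = 0, 1, 2 gives y = 4.543613, 2.183529, -6.727143.
λ_k = y_k − 2.333333 gives λ = 2.2103, -0.1498, -9.0605 (check: the sum is -7.0000 = tr M).

Hence λ_max = 2.2103 and λ_min = -9.0605.


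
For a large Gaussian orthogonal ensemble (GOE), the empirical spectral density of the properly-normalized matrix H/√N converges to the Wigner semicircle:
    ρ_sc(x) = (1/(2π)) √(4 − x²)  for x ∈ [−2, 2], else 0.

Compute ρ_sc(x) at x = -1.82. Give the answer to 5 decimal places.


ρ_sc(x) = (1/(2π)) √(4 − x²). With x = -1.82:
  4 − x² = 4 − (-1.82)² = 4 − 3.312400 = 0.687600.
  √(4 − x²) = 0.829216.
  1/(2π) = 0.159155.
  ρ_sc(-1.82) = 0.159155 · 0.829216 = 0.131974.

Rounded to 5 decimal places: ρ_sc(-1.82) ≈ 0.13197.


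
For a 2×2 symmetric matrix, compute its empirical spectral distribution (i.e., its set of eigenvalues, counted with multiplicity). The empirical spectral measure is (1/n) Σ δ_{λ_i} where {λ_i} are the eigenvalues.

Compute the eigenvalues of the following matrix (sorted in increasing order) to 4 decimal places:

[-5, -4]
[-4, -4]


Since M is real symmetric, both eigenvalues are real; they are the roots of det(λI − M) = λ² − (tr M) λ + det M.
tr M = -5 + (-4) = -9.
det M = (-5)·(-4) − (-4)² = 20 − 16 = 4.
Characteristic polynomial: λ² + 9λ + 4 = 0.
Discriminant Δ = (tr M)² − 4·det M = 81 − 16 = 65; √Δ = 8.062258.
λ = (tr M ± √Δ)/2 = (-9 ± 8.062258)/2, giving (tr M − √Δ)/2 = -8.5311 and (tr M + √Δ)/2 = -0.4689.

Eigenvalues sorted in increasing order: [-8.5311, -0.4689].


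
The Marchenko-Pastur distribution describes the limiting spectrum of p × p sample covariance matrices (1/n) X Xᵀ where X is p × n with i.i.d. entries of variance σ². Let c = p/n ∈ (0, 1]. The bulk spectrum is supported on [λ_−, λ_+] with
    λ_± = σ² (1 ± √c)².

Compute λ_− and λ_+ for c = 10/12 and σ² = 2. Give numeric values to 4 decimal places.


c = 10/12 = 0.833333; √c = 0.912871.
λ_− = σ² (1 − √c)² = 2 · (1 − 0.912871)² = 2 · (0.087129)² = 0.015183.
λ_+ = σ² (1 + √c)² = 2 · (1 + 0.912871)² = 2 · (1.912871)² = 7.318150.

Rounded to 4 decimal places: λ_− ≈ 0.0152, λ_+ ≈ 7.3182.


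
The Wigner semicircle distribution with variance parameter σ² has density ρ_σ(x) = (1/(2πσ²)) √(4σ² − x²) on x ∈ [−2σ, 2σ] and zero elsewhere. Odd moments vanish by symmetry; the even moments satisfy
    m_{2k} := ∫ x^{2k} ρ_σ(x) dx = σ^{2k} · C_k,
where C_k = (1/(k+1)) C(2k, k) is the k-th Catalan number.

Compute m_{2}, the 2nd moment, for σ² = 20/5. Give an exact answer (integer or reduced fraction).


By the scaled semicircle moment identity, m_{2k} = σ^{2k} · C_k with k = 1.
C_1 = (1/(k+1)) · C(2k, k) = (1/2) · C(2, 1) = (1/2) · 2 = 1.
σ^{2k} = (σ²)^k = (20/5)^1 = 4.

Therefore m_{2} = σ^{2} · C_1 = 4 · 1 = 4.


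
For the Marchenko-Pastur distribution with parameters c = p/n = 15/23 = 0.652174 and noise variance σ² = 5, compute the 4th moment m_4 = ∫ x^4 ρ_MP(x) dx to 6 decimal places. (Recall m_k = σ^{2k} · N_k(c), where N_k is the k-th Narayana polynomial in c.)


E[X⁴] = σ⁸ (1 + 6c + 6c² + c³) (fourth MP moment). With σ² = 5 (so σ⁸ = 625) and c = 15/23 = 0.652174: E[X⁴] = 625 · (1 + 6·0.652174 + 6·(0.652174)² + (0.652174)³) = 625 · 7.742418.

So E[X^4] = 4839.011260.


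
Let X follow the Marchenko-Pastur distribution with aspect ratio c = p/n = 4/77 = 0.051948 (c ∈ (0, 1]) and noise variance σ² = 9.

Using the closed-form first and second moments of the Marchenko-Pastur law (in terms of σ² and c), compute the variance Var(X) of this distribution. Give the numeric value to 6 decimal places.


Recall the MP moments m_1 = E[X] = σ² and m_2 = E[X²] = σ⁴ (1 + c).
m_1 = E[X] = σ² = 9, so m_1² = 81.
m_2 = E[X²] = σ⁴ (1 + c) = 81 · (1 + 0.051948) = 81 · 1.051948 = 85.207792.
(Note m_2 − m_1² simplifies to c · σ⁴ = 0.051948 · 81.)

Var(X) = m_2 − m_1² = 85.207792 − 81 = 4.207792.


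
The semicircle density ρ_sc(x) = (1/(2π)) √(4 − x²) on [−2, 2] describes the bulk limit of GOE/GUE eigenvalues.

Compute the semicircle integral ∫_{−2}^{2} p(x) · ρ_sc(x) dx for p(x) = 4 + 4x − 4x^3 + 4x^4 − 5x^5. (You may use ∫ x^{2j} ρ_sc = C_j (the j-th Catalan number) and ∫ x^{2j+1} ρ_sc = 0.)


Write p(x) = Σ a_i x^i, split into monomials and integrate each against ρ_sc separately.
Using ∫ x^{2j} ρ_sc = C_j = (1/(j+1)) C(2j, j) (Catalan numbers) and ∫ x^{2j+1} ρ_sc = 0 (odd monomials vanish by symmetry):
  i = 0 (even): a_0 · C_{0} = 4 · 1 = 4
  i = 1 (odd): ∫ x^1 ρ_sc = 0 (vanishes)
  i = 3 (odd): ∫ x^3 ρ_sc = 0 (vanishes)
  i = 4 (even): a_4 · C_{2} = 4 · 2 = 8
  i = 5 (odd): ∫ x^5 ρ_sc = 0 (vanishes)

Summing the contributions: ∫_{−2}^{2} p(x) ρ_sc(x) dx = 4 + 8 = 12.


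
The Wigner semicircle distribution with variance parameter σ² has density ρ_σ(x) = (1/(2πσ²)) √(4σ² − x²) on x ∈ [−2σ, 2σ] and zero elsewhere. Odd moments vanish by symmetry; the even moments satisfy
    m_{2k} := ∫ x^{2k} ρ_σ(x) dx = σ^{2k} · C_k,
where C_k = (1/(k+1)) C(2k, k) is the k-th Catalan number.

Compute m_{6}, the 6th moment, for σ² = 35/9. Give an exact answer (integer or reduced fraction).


By the scaled semicircle moment identity, m_{2k} = σ^{2k} · C_k with k = 3.
C_3 = (1/(k+1)) · C(2k, k) = (1/4) · C(6, 3) = (1/4) · 20 = 5.
σ^{2k} = (σ²)^k = (35/9)^3 = 42875/729.

Therefore m_{6} = σ^{6} · C_3 = (42875/729) · 5 = 214375/729.


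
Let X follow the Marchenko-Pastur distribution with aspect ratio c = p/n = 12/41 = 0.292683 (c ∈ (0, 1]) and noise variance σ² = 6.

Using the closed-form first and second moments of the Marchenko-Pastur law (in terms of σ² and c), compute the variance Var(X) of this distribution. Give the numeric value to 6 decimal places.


Recall the MP moments m_1 = E[X] = σ² and m_2 = E[X²] = σ⁴ (1 + c).
m_1 = E[X] = σ² = 6, so m_1² = 36.
m_2 = E[X²] = σ⁴ (1 + c) = 36 · (1 + 0.292683) = 36 · 1.292683 = 46.536585.
(Note m_2 − m_1² simplifies to c · σ⁴ = 0.292683 · 36.)

Var(X) = m_2 − m_1² = 46.536585 − 36 = 10.536585.


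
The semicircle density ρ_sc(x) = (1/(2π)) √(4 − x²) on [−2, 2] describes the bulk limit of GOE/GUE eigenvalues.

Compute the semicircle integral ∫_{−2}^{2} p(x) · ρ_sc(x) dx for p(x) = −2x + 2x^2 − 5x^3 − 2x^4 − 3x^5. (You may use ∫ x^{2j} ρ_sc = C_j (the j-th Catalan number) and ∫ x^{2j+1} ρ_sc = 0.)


Write p(x) = Σ a_i x^i, split into monomials and integrate each against ρ_sc separately.
Using ∫ x^{2j} ρ_sc = C_j = (1/(j+1)) C(2j, j) (Catalan numbers) and ∫ x^{2j+1} ρ_sc = 0 (odd monomials vanish by symmetry):
  i = 1 (odd): ∫ x^1 ρ_sc = 0 (vanishes)
  i = 2 (even): a_2 · C_{1} = 2 · 1 = 2
  i = 3 (odd): ∫ x^3 ρ_sc = 0 (vanishes)
  i = 4 (even): a_4 · C_{2} = -2 · 2 = -4
  i = 5 (odd): ∫ x^5 ρ_sc = 0 (vanishes)

Summing the contributions: ∫_{−2}^{2} p(x) ρ_sc(x) dx = 2 + (-4) = -2.


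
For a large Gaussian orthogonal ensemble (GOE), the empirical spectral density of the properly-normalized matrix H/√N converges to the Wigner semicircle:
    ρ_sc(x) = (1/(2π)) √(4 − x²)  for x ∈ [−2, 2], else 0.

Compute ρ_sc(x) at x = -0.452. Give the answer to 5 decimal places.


ρ_sc(x) = (1/(2π)) √(4 − x²). With x = -0.452:
  4 − x² = 4 − (-0.452)² = 4 − 0.204304 = 3.795696.
  √(4 − x²) = 1.948255.
  1/(2π) = 0.159155.
  ρ_sc(-0.452) = 0.159155 · 1.948255 = 0.310074.

Rounded to 5 decimal places: ρ_sc(-0.452) ≈ 0.31007.


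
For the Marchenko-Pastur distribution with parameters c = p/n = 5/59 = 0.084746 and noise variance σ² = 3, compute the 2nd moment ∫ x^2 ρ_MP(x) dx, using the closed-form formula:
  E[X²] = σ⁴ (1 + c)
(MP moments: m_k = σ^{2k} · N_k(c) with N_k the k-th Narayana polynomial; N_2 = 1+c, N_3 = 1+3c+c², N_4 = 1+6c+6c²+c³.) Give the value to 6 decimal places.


E[X²] = σ⁴ (1 + c) (second MP moment). With σ² = 3 (so σ⁴ = 9) and c = 5/59 = 0.084746: E[X²] = 9 · (1 + 0.084746) = 9 · 1.084746.

So E[X^2] = 9.762712.


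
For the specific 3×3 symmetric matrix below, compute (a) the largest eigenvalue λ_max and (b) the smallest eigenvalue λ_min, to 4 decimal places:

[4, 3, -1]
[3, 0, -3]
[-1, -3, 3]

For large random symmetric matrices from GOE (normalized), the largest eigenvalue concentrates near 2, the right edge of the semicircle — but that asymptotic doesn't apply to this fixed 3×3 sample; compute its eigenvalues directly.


Since M is real symmetric, all three eigenvalues are real; they are the roots of det(λI − M) = λ³ − (tr M) λ² + s λ − det M, where s is the sum of the principal 2×2 minors.
tr M = 4 + 0 + 3 = 7.
s = (4·0 − 3²) + (4·3 − (-1)²) + (0·3 − (-3)²) = -9 + 11 + (-9) = -7.
det M (expand along row 1) = 4·(-9) − 3·6 + (-1)·(-9) = -45.
Characteristic polynomial: λ³ − 7λ² − 7λ + 45 = 0.
Substitute λ = y + (tr M)/3 = y + 2.333333 to remove the quadratic term: y³ + p·y + q = 0 with p = s − (tr M)²/3 = -23.333333 and q = −2(tr M)³/27 + (tr M)·s/3 − det M = 3.259259.
Three real roots ⇒ use the trigonometric (Viète) form: r = 2√(−p/3) = 5.577734, φ = arccos(3q/(p·r)) = arccos(-0.075129) = 1.645996 rad.
y_k = r·cos(φ/3 − 2πk/3) for k = 0, 1, 2 gives y = 4.759042, 0.139800, -4.898841.
λ_k = y_k + 2.333333 gives λ = 7.0924, 2.4731, -2.5655 (check: the sum is 7.0000 = tr M).

Hence λ_max = 7.0924 and λ_min = -2.5655.


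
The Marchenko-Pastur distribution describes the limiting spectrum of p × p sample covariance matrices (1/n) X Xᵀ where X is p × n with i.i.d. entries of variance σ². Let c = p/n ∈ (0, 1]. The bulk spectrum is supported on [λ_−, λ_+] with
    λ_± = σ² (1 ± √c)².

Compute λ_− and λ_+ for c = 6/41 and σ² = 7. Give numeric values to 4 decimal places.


c = 6/41 = 0.146341; √c = 0.382546.
λ_− = σ² (1 − √c)² = 7 · (1 − 0.382546)² = 7 · (0.617454)² = 2.668746.
λ_+ = σ² (1 + √c)² = 7 · (1 + 0.382546)² = 7 · (1.382546)² = 13.380035.

Rounded to 4 decimal places: λ_− ≈ 2.6687, λ_+ ≈ 13.3800.


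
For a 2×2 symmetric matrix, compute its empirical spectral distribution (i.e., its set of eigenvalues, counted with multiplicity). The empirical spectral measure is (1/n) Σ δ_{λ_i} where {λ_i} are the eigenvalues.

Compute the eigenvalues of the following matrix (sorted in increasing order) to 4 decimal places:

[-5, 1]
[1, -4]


Since M is real symmetric, both eigenvalues are real; they are the roots of det(λI − M) = λ² − (tr M) λ + det M.
tr M = -5 + (-4) = -9.
det M = (-5)·(-4) − 1² = 20 − 1 = 19.
Characteristic polynomial: λ² + 9λ + 19 = 0.
Discriminant Δ = (tr M)² − 4·det M = 81 − 76 = 5; √Δ = 2.236068.
λ = (tr M ± √Δ)/2 = (-9 ± 2.236068)/2, giving (tr M − √Δ)/2 = -5.6180 and (tr M + √Δ)/2 = -3.3820.

Eigenvalues sorted in increasing order: [-5.6180, -3.3820].


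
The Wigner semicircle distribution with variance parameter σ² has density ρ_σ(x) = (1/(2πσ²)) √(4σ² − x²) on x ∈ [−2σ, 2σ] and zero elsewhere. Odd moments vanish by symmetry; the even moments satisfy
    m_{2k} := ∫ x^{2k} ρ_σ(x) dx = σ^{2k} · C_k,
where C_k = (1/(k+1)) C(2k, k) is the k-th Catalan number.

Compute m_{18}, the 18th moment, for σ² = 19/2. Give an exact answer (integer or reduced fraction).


By the scaled semicircle moment identity, m_{2k} = σ^{2k} · C_k with k = 9.
C_9 = (1/(k+1)) · C(2k, k) = (1/10) · C(18, 9) = (1/10) · 48620 = 4862.
σ^{2k} = (σ²)^k = (19/2)^9 = 322687697779/512.

Therefore m_{18} = σ^{18} · C_9 = (322687697779/512) · 4862 = 784453793300749/256.


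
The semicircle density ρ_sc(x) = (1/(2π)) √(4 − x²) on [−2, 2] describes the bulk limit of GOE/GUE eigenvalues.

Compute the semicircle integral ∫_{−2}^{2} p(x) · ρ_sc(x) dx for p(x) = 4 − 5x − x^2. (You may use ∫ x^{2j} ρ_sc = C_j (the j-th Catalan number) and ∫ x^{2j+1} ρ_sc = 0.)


Write p(x) = Σ a_i x^i, split into monomials and integrate each against ρ_sc separately.
Using ∫ x^{2j} ρ_sc = C_j = (1/(j+1)) C(2j, j) (Catalan numbers) and ∫ x^{2j+1} ρ_sc = 0 (odd monomials vanish by symmetry):
  i = 0 (even): a_0 · C_{0} = 4 · 1 = 4
  i = 1 (odd): ∫ x^1 ρ_sc = 0 (vanishes)
  i = 2 (even): a_2 · C_{1} = -1 · 1 = -1

Summing the contributions: ∫_{−2}^{2} p(x) ρ_sc(x) dx = 4 + (-1) = 3.


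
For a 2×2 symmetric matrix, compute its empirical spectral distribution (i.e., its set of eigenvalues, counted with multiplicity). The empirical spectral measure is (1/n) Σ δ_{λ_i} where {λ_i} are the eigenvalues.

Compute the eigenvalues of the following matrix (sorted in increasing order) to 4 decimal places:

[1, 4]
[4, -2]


Since M is real symmetric, both eigenvalues are real; they are the roots of det(λI − M) = λ² − (tr M) λ + det M.
tr M = 1 + (-2) = -1.
det M = 1·(-2) − 4² = -2 − 16 = -18.
Characteristic polynomial: λ² + λ − 18 = 0.
Discriminant Δ = (tr M)² − 4·det M = 1 − (-72) = 73; √Δ = 8.544004.
λ = (tr M ± √Δ)/2 = (-1 ± 8.544004)/2, giving (tr M − √Δ)/2 = -4.7720 and (tr M + √Δ)/2 = 3.7720.

Eigenvalues sorted in increasing order: [-4.7720, 3.7720].


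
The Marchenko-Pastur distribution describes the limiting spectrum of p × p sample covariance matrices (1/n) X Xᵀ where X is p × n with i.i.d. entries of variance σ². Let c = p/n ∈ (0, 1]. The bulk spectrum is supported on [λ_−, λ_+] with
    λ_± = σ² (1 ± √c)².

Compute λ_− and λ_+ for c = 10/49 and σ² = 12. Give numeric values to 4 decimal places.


c = 10/49 = 0.204082; √c = 0.451754.
λ_− = σ² (1 − √c)² = 12 · (1 − 0.451754)² = 12 · (0.548246)² = 3.606885.
λ_+ = σ² (1 + √c)² = 12 · (1 + 0.451754)² = 12 · (1.451754)² = 25.291074.

Rounded to 4 decimal places: λ_− ≈ 3.6069, λ_+ ≈ 25.2911.


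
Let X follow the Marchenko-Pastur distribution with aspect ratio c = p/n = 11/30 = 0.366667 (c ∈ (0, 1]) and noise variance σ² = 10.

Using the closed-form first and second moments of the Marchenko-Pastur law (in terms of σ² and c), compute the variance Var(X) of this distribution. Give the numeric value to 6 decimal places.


Recall the MP moments m_1 = E[X] = σ² and m_2 = E[X²] = σ⁴ (1 + c).
m_1 = E[X] = σ² = 10, so m_1² = 100.
m_2 = E[X²] = σ⁴ (1 + c) = 100 · (1 + 0.366667) = 100 · 1.366667 = 136.666667.
(Note m_2 − m_1² simplifies to c · σ⁴ = 0.366667 · 100.)

Var(X) = m_2 − m_1² = 136.666667 − 100 = 36.666667.


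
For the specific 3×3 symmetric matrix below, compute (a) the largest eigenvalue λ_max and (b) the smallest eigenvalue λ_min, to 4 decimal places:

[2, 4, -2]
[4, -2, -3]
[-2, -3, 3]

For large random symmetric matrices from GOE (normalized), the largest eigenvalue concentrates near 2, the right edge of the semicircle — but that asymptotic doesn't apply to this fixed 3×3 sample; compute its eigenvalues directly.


Since M is real symmetric, all three eigenvalues are real; they are the roots of det(λI − M) = λ³ − (tr M) λ² + s λ − det M, where s is the sum of the principal 2×2 minors.
tr M = 2 + (-2) + 3 = 3.
s = (2·(-2) − 4²) + (2·3 − (-2)²) + ((-2)·3 − (-3)²) = -20 + 2 + (-15) = -33.
det M (expand along row 1) = 2·(-15) − 4·6 + (-2)·(-16) = -22.
Characteristic polynomial: λ³ − 3λ² − 33λ + 22 = 0.
Substitute λ = y + (tr M)/3 = y + 1.000000 to remove the quadratic term: y³ + p·y + q = 0 with p = s − (tr M)²/3 = -36.000000 and q = −2(tr M)³/27 + (tr M)·s/3 − det M = -13.000000.
Three real roots ⇒ use the trigonometric (Viète) form: r = 2√(−p/3) = 6.928203, φ = arccos(3q/(p·r)) = arccos(0.156366) = 1.413786 rad.
y_k = r·cos(φ/3 − 2πk/3) for k = 0, 1, 2 gives y = 6.173001, -0.362434, -5.810568.
λ_k = y_k + 1.000000 gives λ = 7.1730, 0.6376, -4.8106 (check: the sum is 3.0000 = tr M).

Hence λ_max = 7.1730 and λ_min = -4.8106.


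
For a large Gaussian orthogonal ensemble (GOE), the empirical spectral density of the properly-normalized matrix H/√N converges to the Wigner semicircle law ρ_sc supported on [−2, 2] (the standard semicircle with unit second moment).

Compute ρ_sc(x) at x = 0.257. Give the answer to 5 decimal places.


ρ_sc(x) = (1/(2π)) √(4 − x²). With x = 0.257:
  4 − x² = 4 − (0.257)² = 4 − 0.066049 = 3.933951.
  √(4 − x²) = 1.983419.
  1/(2π) = 0.159155.
  ρ_sc(0.257) = 0.159155 · 1.983419 = 0.315671.

Rounded to 5 decimal places: ρ_sc(0.257) ≈ 0.31567.


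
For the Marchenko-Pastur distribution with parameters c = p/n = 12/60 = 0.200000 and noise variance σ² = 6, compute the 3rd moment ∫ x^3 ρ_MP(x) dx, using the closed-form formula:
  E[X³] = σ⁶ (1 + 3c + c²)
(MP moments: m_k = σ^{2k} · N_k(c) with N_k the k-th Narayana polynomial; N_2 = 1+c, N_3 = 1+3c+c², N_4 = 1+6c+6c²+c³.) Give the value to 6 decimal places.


E[X³] = σ⁶ (1 + 3c + c²) (third MP moment). With σ² = 6 (so σ⁶ = 216) and c = 12/60 = 0.200000: E[X³] = 216 · (1 + 3·0.200000 + (0.200000)²) = 216 · 1.640000.

So E[X^3] = 354.240000.


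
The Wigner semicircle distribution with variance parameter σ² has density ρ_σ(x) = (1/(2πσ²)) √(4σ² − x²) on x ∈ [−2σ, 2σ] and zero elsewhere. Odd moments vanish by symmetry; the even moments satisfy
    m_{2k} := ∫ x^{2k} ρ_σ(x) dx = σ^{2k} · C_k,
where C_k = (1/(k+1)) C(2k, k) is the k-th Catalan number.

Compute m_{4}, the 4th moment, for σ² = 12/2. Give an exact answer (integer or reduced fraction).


By the scaled semicircle moment identity, m_{2k} = σ^{2k} · C_k with k = 2.
C_2 = (1/(k+1)) · C(2k, k) = (1/3) · C(4, 2) = (1/3) · 6 = 2.
σ^{2k} = (σ²)^k = (12/2)^2 = 36.

Therefore m_{4} = σ^{4} · C_2 = 36 · 2 = 72.


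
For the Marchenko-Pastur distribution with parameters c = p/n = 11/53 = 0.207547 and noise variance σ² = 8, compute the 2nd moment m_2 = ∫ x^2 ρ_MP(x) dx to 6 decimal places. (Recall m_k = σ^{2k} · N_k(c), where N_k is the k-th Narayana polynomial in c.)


E[X²] = σ⁴ (1 + c) (second MP moment). With σ² = 8 (so σ⁴ = 64) and c = 11/53 = 0.207547: E[X²] = 64 · (1 + 0.207547) = 64 · 1.207547.

So E[X^2] = 77.283019.


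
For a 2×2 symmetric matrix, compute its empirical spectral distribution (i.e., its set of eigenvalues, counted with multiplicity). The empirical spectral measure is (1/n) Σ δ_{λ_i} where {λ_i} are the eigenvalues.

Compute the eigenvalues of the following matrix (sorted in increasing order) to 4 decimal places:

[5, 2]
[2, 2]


Since M is real symmetric, both eigenvalues are real; they are the roots of det(λI − M) = λ² − (tr M) λ + det M.
tr M = 5 + 2 = 7.
det M = 5·2 − 2² = 10 − 4 = 6.
Characteristic polynomial: λ² − 7λ + 6 = 0.
Discriminant Δ = (tr M)² − 4·det M = 49 − 24 = 25; √Δ = 5.000000.
λ = (tr M ± √Δ)/2 = (7 ± 5.000000)/2, giving (tr M − √Δ)/2 = 1.0000 and (tr M + √Δ)/2 = 6.0000.

Eigenvalues sorted in increasing order: [1.0000, 6.0000].


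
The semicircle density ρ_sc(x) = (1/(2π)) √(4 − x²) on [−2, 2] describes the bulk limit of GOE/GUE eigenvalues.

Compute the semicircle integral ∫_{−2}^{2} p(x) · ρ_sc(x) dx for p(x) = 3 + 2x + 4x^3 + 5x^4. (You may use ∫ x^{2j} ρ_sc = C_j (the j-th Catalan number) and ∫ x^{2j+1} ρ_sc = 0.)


Write p(x) = Σ a_i x^i, split into monomials and integrate each against ρ_sc separately.
Using ∫ x^{2j} ρ_sc = C_j = (1/(j+1)) C(2j, j) (Catalan numbers) and ∫ x^{2j+1} ρ_sc = 0 (odd monomials vanish by symmetry):
  i = 0 (even): a_0 · C_{0} = 3 · 1 = 3
  i = 1 (odd): ∫ x^1 ρ_sc = 0 (vanishes)
  i = 3 (odd): ∫ x^3 ρ_sc = 0 (vanishes)
  i = 4 (even): a_4 · C_{2} = 5 · 2 = 10

Summing the contributions: ∫_{−2}^{2} p(x) ρ_sc(x) dx = 3 + 10 = 13.


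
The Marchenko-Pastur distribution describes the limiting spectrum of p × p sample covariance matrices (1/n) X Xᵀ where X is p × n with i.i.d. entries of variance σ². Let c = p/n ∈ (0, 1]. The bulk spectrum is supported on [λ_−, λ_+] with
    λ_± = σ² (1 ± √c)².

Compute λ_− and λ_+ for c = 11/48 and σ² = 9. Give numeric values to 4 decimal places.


c = 11/48 = 0.229167; √c = 0.478714.
λ_− = σ² (1 − √c)² = 9 · (1 − 0.478714)² = 9 · (0.521286)² = 2.445656.
λ_+ = σ² (1 + √c)² = 9 · (1 + 0.478714)² = 9 · (1.478714)² = 19.679344.

Rounded to 4 decimal places: λ_− ≈ 2.4457, λ_+ ≈ 19.6793.


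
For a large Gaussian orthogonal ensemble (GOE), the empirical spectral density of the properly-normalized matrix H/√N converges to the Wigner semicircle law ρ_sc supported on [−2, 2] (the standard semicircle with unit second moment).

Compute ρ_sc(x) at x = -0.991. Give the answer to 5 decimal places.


ρ_sc(x) = (1/(2π)) √(4 − x²). With x = -0.991:
  4 − x² = 4 − (-0.991)² = 4 − 0.982081 = 3.017919.
  √(4 − x²) = 1.737216.
  1/(2π) = 0.159155.
  ρ_sc(-0.991) = 0.159155 · 1.737216 = 0.276486.

Rounded to 5 decimal places: ρ_sc(-0.991) ≈ 0.27649.


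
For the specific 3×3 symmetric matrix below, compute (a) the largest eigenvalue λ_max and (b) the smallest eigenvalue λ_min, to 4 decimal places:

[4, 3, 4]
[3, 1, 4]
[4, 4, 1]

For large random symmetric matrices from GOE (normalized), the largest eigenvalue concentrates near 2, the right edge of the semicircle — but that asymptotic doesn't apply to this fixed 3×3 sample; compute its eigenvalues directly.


Since M is real symmetric, all three eigenvalues are real; they are the roots of det(λI − M) = λ³ − (tr M) λ² + s λ − det M, where s is the sum of the principal 2×2 minors.
tr M = 4 + 1 + 1 = 6.
s = (4·1 − 3²) + (4·1 − 4²) + (1·1 − 4²) = -5 + (-12) + (-15) = -32.
det M (expand along row 1) = 4·(-15) − 3·(-13) + 4·8 = 11.
Characteristic polynomial: λ³ − 6λ² − 32λ − 11 = 0.
Substitute λ = y + (tr M)/3 = y + 2.000000 to remove the quadratic term: y³ + p·y + q = 0 with p = s − (tr M)²/3 = -44.000000 and q = −2(tr M)³/27 + (tr M)·s/3 − det M = -91.000000.
Three real roots ⇒ use the trigonometric (Viète) form: r = 2√(−p/3) = 7.659417, φ = arccos(3q/(p·r)) = arccos(0.810055) = 0.626551 rad.
y_k = r·cos(φ/3 − 2πk/3) for k = 0, 1, 2 gives y = 7.492977, -2.371181, -5.121796.
λ_k = y_k + 2.000000 gives λ = 9.4930, -0.3712, -3.1218 (check: the sum is 6.0000 = tr M).

Hence λ_max = 9.4930 and λ_min = -3.1218.
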